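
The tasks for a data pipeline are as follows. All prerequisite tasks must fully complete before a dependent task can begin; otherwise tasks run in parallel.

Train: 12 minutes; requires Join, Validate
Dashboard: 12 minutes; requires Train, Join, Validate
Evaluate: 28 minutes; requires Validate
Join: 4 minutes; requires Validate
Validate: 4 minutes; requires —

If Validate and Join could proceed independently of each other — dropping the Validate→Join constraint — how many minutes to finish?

32

Original critical path: Validate→Join→Train→Dashboard = 4+4+12+12 = 32 ⇒ 32 minutes.
Without Validate→Join, Join's earliest start moves from 4 to 0.
After: Validate→Evaluate = 4+28 = 32 → 32 minutes.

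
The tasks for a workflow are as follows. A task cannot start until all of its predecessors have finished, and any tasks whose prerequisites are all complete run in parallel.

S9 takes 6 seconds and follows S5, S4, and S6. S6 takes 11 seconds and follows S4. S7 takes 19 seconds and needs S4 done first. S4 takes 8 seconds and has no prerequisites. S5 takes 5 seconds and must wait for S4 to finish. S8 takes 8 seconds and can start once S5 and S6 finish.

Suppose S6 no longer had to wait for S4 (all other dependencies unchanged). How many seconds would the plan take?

27

Original critical path: S4→S6→S8 = 8+11+8 = 27 ⇒ 27 seconds.
Without S4→S6, S6's earliest start moves from 8 to 0.
New critical path: S4→S7 = 8+19 = 27 ⇒ 27 seconds.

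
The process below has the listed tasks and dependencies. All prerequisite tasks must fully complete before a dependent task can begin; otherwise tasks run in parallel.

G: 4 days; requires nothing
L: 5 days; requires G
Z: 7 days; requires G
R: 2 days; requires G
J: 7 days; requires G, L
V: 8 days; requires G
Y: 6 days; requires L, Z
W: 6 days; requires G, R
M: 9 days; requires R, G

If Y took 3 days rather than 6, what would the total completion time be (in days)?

16

As given, the longest chain is G→Z→Y = 4+7+6 = 17, so the finish is 17 days.
Y lies on that path, so at 3 days the path becomes 14 days.
New critical path: G→L→J = 4+5+7 = 16 ⇒ 16 days.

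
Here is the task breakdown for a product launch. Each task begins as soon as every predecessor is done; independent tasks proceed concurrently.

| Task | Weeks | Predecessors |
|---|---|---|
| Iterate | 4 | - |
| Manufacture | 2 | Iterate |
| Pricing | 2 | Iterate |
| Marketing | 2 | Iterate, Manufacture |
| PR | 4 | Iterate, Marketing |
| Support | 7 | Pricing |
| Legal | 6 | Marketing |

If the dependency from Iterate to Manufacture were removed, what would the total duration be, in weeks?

13

Original critical path: Iterate→Manufacture→Marketing→Legal = 4+2+2+6 = 14 ⇒ 14 weeks.
Without Iterate→Manufacture, Manufacture's earliest start moves from 4 to 0.
New critical path: Iterate→Pricing→Support = 4+2+7 = 13 ⇒ 13 weeks.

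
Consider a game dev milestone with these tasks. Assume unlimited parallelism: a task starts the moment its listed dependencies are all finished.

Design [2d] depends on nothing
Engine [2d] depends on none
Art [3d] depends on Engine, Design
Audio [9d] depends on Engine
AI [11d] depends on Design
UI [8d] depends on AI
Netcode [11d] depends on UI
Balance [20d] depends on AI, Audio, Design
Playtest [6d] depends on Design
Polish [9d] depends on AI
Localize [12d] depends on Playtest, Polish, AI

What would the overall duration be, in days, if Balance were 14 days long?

34

The binding path is Design→AI→Polish→Localize = 2+11+9+12 = 34; finish at 34 days.
Balance is off the critical path — its longest chain is 33 days, giving 1 of slack.
The critical path is still Design→AI→Polish→Localize; finish is now 34 days.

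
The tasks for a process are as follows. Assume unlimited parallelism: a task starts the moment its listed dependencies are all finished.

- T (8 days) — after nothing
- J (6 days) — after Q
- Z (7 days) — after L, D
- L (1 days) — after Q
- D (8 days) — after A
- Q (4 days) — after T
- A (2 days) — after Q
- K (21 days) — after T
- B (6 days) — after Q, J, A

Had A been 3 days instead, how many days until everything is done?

Baseline: T→Q→A→D→Z = 8+4+2+8+7 = 29 → 29 days.
A is on the critical path; changing it to 3 makes that path 30 days.
No other chain overtakes it, so the finish is 30 days.

30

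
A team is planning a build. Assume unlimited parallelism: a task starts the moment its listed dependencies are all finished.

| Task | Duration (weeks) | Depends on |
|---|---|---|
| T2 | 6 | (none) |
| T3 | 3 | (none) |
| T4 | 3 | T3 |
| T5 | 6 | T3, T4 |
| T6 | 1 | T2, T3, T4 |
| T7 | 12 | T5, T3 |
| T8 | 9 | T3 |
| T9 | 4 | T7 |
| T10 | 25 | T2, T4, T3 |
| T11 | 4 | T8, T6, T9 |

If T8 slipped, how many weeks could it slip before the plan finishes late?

The longest chain is T3→T4→T5→T7→T9→T11 = 3+3+6+12+4+4 = 32; overall finish 32 weeks.
T8 finishes as early as 12 and must finish by 28.
So T8 can slip 28 − 12 = 16 weeks.

16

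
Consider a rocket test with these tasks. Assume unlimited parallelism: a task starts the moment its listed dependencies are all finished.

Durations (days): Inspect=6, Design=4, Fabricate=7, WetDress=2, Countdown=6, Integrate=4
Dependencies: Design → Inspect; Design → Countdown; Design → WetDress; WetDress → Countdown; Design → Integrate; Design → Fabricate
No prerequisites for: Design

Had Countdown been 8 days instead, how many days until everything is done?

14

The binding path is Design→WetDress→Countdown = 4+2+6 = 12; finish at 12 days.
Countdown is on the critical path; changing it to 8 makes that path 14 days.
The critical path is still Design→WetDress→Countdown; finish is now 14 days.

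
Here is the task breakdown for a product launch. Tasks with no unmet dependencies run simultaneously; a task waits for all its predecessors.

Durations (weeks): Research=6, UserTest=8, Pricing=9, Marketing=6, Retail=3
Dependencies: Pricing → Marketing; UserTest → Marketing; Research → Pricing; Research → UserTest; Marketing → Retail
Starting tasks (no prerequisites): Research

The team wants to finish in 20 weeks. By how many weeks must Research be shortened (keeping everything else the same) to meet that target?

Current finish: 24 weeks; target: 20.
Research is on every critical path, so each week cut from Research cuts the finish by one (this holds down to a finish of 19).
Need 24 − 20 = 4 weeks off Research → Research becomes 2 weeks, finish becomes 20.

4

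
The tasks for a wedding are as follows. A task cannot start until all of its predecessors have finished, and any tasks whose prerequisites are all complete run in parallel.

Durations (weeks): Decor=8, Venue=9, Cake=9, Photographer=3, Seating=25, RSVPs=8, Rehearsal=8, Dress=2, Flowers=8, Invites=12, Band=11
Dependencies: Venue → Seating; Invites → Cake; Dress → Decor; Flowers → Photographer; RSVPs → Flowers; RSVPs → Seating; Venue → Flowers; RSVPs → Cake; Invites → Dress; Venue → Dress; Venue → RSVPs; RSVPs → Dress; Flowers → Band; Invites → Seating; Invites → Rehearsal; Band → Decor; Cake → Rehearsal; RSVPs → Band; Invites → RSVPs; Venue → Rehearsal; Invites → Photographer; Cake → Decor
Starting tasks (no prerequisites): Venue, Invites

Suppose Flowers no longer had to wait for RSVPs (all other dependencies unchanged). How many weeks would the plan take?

Before: longest chain Invites→RSVPs→Flowers→Band→Decor = 12+8+8+11+8 = 47, finish 47.
Without RSVPs→Flowers, Flowers's earliest start moves from 20 to 9.
The longest chain is now Invites→RSVPs→Seating = 12+8+25 = 45, so the plan takes 45 weeks.

45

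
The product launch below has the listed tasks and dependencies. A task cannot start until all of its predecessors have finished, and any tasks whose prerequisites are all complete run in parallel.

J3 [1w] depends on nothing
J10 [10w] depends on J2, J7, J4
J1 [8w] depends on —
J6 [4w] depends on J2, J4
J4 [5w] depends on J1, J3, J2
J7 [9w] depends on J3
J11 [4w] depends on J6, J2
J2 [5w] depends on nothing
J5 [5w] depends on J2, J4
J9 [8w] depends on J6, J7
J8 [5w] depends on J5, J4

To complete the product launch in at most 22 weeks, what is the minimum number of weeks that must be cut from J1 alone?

3

Current finish: 25 weeks; target: 22.
J1 is on every critical path, so each week cut from J1 cuts the finish by one (this holds down to a finish of 22).
Need 25 − 22 = 3 weeks off J1 → J1 becomes 5 weeks, finish becomes 22.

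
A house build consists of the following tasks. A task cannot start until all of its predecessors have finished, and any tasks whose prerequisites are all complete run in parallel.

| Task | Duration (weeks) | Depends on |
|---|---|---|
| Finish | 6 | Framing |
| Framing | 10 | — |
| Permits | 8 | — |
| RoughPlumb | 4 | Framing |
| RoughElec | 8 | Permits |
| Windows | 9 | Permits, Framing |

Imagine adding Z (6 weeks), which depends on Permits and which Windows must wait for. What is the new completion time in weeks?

Originally the house build takes 19 weeks.
With Z inserted, Windows now waits for max(Permits, Framing, Z).
New critical path: Permits→Z→Windows = 8+6+9 = 23 ⇒ 23 weeks.

23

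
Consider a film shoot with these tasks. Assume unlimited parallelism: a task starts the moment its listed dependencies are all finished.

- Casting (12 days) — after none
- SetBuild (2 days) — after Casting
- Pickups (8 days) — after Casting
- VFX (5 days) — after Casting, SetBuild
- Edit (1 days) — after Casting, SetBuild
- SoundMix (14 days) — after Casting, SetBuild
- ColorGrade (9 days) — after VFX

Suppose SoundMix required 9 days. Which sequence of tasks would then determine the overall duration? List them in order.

Casting, SetBuild, VFX, ColorGrade

Actual critical path: Casting→SetBuild→SoundMix = 12+2+14 = 28 ⇒ 28 days.
Since SoundMix is critical, the -5 change carries straight to that chain (now 23 days).
The binding chain switches to Casting→SetBuild→VFX→ColorGrade = 12+2+5+9 = 28; finish 28 days.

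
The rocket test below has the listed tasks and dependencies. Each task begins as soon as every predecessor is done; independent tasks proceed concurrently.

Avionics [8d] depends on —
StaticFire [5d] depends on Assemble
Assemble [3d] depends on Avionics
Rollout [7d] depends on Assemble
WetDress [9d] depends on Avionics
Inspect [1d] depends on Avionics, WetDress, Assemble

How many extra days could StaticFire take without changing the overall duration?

Avionics→Assemble→Rollout = 8+3+7 = 18 sets the makespan at 18 days.
StaticFire finishes as early as 16 and must finish by 18.
So StaticFire can slip 18 − 16 = 2 days.

2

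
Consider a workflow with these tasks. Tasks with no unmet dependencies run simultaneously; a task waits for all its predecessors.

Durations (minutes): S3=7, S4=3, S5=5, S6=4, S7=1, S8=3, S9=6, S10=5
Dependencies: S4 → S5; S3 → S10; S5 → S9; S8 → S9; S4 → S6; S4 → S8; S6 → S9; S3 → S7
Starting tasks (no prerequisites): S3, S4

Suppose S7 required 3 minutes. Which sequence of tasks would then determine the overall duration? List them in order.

Critical path before the change: S4→S5→S9 = 3+5+6 = 14 giving 14 minutes.
The longest path through S7 is only 8 minutes, so S7 has float 6.
The critical path is still S4→S5→S9; finish is now 14 minutes.

S4, S5, S9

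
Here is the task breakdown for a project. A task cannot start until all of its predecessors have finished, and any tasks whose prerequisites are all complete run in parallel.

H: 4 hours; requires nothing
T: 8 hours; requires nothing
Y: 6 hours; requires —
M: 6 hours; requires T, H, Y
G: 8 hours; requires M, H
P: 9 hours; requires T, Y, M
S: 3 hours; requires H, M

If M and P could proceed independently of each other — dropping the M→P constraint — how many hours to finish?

Original critical path: T→M→P = 8+6+9 = 23 ⇒ 23 hours.
Without M→P, P's earliest start moves from 14 to 8.
New critical path: T→M→G = 8+6+8 = 22 ⇒ 22 hours.

22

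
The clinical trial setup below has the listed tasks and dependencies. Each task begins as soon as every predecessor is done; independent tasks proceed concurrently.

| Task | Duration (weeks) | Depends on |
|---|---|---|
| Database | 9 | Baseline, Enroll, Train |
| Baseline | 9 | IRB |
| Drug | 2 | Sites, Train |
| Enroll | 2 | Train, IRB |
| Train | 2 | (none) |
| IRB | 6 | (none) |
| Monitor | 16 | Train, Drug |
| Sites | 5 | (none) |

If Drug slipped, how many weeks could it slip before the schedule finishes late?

IRB→Baseline→Database = 6+9+9 = 24 sets the makespan at 24 weeks.
Drug finishes as early as 7 and must finish by 8.
So Drug can slip 8 − 7 = 1 week.

1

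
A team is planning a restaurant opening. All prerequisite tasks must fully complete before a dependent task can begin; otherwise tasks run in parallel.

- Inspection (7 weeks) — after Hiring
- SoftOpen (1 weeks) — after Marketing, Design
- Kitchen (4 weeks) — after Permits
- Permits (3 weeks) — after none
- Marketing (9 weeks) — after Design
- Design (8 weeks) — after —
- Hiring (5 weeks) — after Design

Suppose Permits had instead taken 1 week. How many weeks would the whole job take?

Actual critical path: Design→Hiring→Inspection = 8+5+7 = 20 ⇒ 20 weeks.
Permits has 13 weeks of float (longest path through it is 7).
No other chain overtakes it, so the finish is 20 weeks.

20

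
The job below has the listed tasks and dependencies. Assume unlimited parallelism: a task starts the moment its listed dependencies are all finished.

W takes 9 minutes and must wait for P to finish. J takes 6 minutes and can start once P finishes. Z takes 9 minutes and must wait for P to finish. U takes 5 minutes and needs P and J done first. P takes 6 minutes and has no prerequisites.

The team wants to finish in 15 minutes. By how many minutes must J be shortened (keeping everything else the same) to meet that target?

2

Current finish: 17 minutes; target: 15.
J is on every critical path, so each minute cut from J cuts the finish by one (this holds down to a finish of 15).
Need 17 − 15 = 2 minutes off J → J becomes 4 minutes, finish becomes 15.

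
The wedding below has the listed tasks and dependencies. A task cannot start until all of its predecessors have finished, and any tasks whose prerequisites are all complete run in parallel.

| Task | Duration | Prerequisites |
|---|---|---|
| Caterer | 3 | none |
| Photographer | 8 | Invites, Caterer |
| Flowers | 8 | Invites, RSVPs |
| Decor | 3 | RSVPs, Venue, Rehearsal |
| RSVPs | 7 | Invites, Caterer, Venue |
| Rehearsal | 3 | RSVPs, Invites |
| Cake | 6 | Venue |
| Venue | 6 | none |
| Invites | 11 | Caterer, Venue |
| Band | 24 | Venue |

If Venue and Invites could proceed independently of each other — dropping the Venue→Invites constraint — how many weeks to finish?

Before: longest chain Venue→Invites→RSVPs→Flowers = 6+11+7+8 = 32, finish 32.
Without Venue→Invites, Invites's earliest start moves from 6 to 3.
The longest chain is now Venue→Band = 6+24 = 30, so the wedding takes 30 weeks.

30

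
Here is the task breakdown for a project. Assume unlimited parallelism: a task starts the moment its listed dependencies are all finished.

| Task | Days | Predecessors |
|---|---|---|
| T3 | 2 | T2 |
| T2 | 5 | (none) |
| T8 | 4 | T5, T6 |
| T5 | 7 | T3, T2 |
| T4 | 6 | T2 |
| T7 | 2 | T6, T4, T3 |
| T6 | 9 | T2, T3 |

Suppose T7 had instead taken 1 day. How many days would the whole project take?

As given, the longest chain is T2→T3→T6→T8 = 5+2+9+4 = 20, so the finish is 20 days.
T7 has 2 days of float (longest path through it is 18).
That remains the longest chain; total 20 days.

20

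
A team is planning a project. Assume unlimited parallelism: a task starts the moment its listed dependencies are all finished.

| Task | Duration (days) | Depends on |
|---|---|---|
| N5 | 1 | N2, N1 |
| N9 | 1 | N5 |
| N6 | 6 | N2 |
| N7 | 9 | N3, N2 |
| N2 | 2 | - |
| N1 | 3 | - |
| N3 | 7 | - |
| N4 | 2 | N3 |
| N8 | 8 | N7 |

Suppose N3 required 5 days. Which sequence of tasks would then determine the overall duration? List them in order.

Actual critical path: N3→N7→N8 = 7+9+8 = 24 ⇒ 24 days.
Since N3 is critical, the -2 change carries straight to that chain (now 22 days).
No other chain overtakes it, so the finish is 22 days.

N3, N7, N8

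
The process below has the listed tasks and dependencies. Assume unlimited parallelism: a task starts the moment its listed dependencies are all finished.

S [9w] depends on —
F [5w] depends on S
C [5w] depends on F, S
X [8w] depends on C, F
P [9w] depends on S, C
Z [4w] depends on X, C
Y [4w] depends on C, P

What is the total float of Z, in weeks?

Critical path: S→F→C→P→Y = 9+5+5+9+4 = 32, so the finish is 32 weeks.
Longest path through Z: 31 weeks (earliest finish 31, latest finish 32).
So Z can slip 32 − 31 = 1 week.

1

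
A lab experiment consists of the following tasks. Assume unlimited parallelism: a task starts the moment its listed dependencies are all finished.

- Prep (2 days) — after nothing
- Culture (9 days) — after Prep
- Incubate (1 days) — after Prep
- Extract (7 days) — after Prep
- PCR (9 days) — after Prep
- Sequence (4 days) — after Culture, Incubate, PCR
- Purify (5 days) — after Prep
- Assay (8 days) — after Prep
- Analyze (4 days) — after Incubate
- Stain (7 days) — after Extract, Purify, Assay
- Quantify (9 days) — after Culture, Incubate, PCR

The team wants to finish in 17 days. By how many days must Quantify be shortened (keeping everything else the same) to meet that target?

3

Current finish: 20 days; target: 17.
Quantify is on every critical path, so each day cut from Quantify cuts the finish by one (this holds down to a finish of 17).
Need 20 − 17 = 3 days off Quantify → Quantify becomes 6 days, finish becomes 17.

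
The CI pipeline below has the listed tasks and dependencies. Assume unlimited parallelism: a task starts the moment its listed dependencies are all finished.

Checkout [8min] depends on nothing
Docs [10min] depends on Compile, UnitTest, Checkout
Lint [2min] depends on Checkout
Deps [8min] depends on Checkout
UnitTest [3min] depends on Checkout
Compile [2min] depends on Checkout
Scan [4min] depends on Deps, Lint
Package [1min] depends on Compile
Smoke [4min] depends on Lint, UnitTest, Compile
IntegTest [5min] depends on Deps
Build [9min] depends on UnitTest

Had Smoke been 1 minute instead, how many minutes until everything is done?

As given, the longest chain is Checkout→Deps→IntegTest = 8+8+5 = 21, so the finish is 21 minutes.
Smoke has 6 minutes of float (longest path through it is 15).
No other chain overtakes it, so the finish is 21 minutes.

21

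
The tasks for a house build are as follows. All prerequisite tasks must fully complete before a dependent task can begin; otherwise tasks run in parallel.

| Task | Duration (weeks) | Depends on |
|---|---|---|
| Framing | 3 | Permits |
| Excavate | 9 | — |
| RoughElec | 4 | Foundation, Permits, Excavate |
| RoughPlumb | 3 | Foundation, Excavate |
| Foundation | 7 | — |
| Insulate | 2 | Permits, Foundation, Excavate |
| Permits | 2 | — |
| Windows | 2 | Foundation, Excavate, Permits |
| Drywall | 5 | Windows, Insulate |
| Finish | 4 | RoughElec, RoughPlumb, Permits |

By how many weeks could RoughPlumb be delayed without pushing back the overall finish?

1

The longest chain is Excavate→RoughElec→Finish = 9+4+4 = 17; overall finish 17 weeks.
Longest path through RoughPlumb: 16 weeks (earliest finish 12, latest finish 13).
Float = 17 − 16 = 1.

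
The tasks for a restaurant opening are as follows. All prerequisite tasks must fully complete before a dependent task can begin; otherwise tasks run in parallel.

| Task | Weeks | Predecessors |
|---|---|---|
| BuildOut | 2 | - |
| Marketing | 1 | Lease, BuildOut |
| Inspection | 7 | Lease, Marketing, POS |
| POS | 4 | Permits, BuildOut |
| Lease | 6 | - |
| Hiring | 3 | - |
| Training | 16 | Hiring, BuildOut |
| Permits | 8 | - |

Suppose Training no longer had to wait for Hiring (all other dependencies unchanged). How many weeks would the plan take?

19

With the dependency in place, Permits→POS→Inspection = 8+4+7 = 19 sets the finish at 19 weeks.
Without Hiring→Training, Training's earliest start moves from 3 to 2.
New critical path: Permits→POS→Inspection = 8+4+7 = 19 ⇒ 19 weeks.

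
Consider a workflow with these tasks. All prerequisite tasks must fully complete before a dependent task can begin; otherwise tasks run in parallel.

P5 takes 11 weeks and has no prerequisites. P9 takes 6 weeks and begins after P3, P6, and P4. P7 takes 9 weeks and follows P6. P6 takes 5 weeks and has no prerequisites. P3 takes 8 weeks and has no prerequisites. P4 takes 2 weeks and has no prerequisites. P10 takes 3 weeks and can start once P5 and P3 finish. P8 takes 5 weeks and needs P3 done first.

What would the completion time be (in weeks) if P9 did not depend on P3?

14

Before: longest chain P3→P9 = 8+6 = 14, finish 14.
Without P3→P9, P9's earliest start moves from 8 to 5.
New critical path: P5→P10 = 11+3 = 14 ⇒ 14 weeks.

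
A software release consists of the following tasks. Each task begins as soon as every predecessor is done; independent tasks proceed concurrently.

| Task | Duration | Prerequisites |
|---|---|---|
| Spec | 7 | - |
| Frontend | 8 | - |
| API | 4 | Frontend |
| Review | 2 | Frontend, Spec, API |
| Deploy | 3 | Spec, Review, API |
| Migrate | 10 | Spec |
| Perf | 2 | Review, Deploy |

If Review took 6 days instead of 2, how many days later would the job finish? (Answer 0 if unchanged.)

4

Baseline: Frontend→API→Review→Deploy→Perf = 8+4+2+3+2 = 19 → 19 days.
Review is on the critical path; changing it to 6 makes that path 23 days.
The critical path is still Frontend→API→Review→Deploy→Perf; finish is now 23 days.
Change in finish: 23 − 19 = +4 days.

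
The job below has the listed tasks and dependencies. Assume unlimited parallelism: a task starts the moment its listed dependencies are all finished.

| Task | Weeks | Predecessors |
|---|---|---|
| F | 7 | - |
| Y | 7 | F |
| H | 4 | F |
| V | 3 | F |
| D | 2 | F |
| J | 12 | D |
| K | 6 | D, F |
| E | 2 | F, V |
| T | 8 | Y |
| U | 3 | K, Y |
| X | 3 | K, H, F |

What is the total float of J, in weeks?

The longest chain is F→Y→T = 7+7+8 = 22; overall finish 22 weeks.
The longest chain containing J totals 21 weeks.
So J can slip 22 − 21 = 1 week.

1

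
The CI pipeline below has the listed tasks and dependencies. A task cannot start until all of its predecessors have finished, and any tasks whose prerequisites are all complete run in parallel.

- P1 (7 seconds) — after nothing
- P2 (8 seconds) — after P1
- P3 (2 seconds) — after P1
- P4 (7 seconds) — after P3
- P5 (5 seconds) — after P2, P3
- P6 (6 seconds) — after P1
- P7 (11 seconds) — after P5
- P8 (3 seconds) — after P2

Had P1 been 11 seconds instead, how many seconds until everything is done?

35

Critical path before the change: P1→P2→P5→P7 = 7+8+5+11 = 31 giving 31 seconds.
P1 is on the critical path; changing it to 11 makes that path 35 seconds.
That remains the longest chain; total 35 seconds.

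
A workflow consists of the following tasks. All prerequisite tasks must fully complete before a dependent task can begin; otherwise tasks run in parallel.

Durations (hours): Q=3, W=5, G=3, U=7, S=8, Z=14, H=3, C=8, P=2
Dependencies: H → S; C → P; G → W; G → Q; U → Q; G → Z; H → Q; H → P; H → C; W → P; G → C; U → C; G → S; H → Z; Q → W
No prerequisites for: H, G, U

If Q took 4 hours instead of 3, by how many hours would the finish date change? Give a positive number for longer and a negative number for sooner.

The binding path is U→Q→W→P = 7+3+5+2 = 17; finish at 17 hours.
Q is on the critical path; changing it to 4 makes that path 18 hours.
No other chain overtakes it, so the finish is 18 hours.
Change in finish: 18 − 17 = +1 hours.

1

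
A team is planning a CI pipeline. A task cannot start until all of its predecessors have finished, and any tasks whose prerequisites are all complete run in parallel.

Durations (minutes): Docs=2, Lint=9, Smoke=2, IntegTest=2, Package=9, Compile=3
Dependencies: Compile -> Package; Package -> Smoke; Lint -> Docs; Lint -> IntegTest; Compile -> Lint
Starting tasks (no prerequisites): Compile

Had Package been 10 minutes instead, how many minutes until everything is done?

15

Actual critical path: Compile→Package→Smoke = 3+9+2 = 14 ⇒ 14 minutes.
Package is on the critical path; changing it to 10 makes that path 15 minutes.
That remains the longest chain; total 15 minutes.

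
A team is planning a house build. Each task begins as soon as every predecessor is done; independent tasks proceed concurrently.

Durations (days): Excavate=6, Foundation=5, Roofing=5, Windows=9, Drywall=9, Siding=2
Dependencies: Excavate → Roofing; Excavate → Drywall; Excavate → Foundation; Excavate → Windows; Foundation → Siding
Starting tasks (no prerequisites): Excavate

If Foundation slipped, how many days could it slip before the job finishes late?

Excavate→Windows = 6+9 = 15 sets the makespan at 15 days.
The longest chain containing Foundation totals 13 days.
So Foundation can slip 13 − 11 = 2 days.

2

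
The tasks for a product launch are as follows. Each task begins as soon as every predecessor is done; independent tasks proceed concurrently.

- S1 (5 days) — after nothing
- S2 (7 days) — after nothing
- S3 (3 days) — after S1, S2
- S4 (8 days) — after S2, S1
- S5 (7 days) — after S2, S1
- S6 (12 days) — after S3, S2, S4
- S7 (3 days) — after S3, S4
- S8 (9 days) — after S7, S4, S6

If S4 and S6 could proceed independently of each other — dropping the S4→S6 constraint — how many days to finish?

With the dependency in place, S2→S4→S6→S8 = 7+8+12+9 = 36 sets the finish at 36 days.
Without S4→S6, S6's earliest start moves from 15 to 10.
New critical path: S2→S3→S6→S8 = 7+3+12+9 = 31 ⇒ 31 days.

31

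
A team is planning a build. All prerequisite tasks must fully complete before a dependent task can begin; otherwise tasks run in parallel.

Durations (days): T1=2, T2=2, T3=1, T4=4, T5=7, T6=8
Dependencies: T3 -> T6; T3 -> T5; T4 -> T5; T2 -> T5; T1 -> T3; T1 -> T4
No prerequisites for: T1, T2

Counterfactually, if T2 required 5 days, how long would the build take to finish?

Actual critical path: T1→T4→T5 = 2+4+7 = 13 ⇒ 13 days.
The longest path through T2 is only 9 days, so T2 has float 4.
No other chain overtakes it, so the finish is 13 days.

13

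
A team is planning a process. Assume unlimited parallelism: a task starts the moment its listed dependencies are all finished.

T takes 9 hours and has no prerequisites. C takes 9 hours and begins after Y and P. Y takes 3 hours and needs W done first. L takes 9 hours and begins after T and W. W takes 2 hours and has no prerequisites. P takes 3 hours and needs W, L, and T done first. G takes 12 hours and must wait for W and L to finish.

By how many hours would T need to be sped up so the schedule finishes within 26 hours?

Current finish: 30 hours; target: 26.
T is on every critical path, so each hour cut from T cuts the finish by one (this holds down to a finish of 23).
Need 30 − 26 = 4 hours off T → T becomes 5 hours, finish becomes 26.

4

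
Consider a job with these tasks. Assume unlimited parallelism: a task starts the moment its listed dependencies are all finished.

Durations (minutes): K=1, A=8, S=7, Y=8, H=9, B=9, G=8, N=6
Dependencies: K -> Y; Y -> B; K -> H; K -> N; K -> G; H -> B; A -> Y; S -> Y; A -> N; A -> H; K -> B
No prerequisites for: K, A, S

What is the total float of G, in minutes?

Critical path: A→H→B = 8+9+9 = 26, so the finish is 26 minutes.
The longest chain containing G totals 9 minutes.
Float = 26 − 9 = 17.

17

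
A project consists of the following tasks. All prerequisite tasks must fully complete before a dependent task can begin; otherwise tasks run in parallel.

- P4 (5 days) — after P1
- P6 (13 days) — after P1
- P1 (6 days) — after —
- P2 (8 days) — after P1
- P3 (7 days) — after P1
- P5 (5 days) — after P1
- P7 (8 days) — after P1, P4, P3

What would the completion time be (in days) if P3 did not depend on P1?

Original critical path: P1→P3→P7 = 6+7+8 = 21 ⇒ 21 days.
Without P1→P3, P3's earliest start moves from 6 to 0.
New critical path: P1→P4→P7 = 6+5+8 = 19 ⇒ 19 days.

19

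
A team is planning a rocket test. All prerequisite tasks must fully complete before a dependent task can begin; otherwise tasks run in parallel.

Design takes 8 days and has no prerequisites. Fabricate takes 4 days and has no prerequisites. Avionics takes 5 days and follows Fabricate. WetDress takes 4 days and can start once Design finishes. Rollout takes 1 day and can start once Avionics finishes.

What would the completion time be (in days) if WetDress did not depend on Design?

With the dependency in place, Design→WetDress = 8+4 = 12 sets the finish at 12 days.
Without Design→WetDress, WetDress's earliest start moves from 8 to 0.
The longest chain is now Fabricate→Avionics→Rollout = 4+5+1 = 10, so the plan takes 10 days.

10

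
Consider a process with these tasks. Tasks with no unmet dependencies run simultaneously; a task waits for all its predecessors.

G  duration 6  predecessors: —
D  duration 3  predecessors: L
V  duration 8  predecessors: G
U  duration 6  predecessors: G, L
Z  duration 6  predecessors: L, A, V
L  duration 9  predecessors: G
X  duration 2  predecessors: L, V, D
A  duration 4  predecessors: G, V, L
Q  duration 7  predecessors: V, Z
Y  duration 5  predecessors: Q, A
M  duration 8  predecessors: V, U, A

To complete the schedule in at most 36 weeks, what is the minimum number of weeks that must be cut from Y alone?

Current finish: 37 weeks; target: 36.
Y is on every critical path, so each week cut from Y cuts the finish by one (this holds down to a finish of 33).
Need 37 − 36 = 1 week off Y → Y becomes 4 weeks, finish becomes 36.

1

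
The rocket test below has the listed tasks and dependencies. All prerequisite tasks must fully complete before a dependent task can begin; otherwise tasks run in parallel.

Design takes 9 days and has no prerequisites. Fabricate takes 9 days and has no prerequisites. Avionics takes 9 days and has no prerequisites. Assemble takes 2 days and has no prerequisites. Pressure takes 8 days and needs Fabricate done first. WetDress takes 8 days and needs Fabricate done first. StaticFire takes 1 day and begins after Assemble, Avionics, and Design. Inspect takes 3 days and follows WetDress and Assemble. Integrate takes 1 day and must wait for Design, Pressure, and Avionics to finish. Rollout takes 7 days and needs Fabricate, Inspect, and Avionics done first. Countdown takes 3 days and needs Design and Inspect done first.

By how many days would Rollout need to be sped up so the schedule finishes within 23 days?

4

Current finish: 27 days; target: 23.
Rollout is on every critical path, so each day cut from Rollout cuts the finish by one (this holds down to a finish of 23).
Need 27 − 23 = 4 days off Rollout → Rollout becomes 3 days, finish becomes 23.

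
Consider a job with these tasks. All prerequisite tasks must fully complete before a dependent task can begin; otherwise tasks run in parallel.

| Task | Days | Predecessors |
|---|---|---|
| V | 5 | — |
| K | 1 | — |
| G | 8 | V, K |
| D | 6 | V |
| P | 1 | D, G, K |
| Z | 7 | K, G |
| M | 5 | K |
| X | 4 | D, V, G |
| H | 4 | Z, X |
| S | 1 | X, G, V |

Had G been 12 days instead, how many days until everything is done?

28

As given, the longest chain is V→G→Z→H = 5+8+7+4 = 24, so the finish is 24 days.
G is on the critical path; changing it to 12 makes that path 28 days.
The critical path is still V→G→Z→H; finish is now 28 days.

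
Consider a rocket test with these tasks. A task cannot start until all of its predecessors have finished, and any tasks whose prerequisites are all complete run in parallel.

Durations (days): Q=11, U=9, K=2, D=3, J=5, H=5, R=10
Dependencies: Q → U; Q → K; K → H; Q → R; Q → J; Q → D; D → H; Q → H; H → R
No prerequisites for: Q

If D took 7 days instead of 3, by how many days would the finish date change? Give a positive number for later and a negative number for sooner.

Actual critical path: Q→D→H→R = 11+3+5+10 = 29 ⇒ 29 days.
Since D is critical, the +4 change carries straight to that chain (now 33 days).
The critical path is still Q→D→H→R; finish is now 33 days.
Change in finish: 33 − 29 = +4 days.

4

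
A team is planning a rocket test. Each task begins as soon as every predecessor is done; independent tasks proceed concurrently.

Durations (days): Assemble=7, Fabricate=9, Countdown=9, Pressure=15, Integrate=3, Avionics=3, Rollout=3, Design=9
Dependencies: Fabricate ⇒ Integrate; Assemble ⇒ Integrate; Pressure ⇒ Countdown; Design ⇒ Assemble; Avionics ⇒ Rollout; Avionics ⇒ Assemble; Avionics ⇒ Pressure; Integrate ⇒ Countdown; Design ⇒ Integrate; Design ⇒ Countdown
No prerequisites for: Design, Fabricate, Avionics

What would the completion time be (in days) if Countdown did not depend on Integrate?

With the dependency in place, Design→Assemble→Integrate→Countdown = 9+7+3+9 = 28 sets the finish at 28 days.
Without Integrate→Countdown, Countdown's earliest start moves from 19 to 18.
The longest chain is now Avionics→Pressure→Countdown = 3+15+9 = 27, so the rocket test takes 27 days.

27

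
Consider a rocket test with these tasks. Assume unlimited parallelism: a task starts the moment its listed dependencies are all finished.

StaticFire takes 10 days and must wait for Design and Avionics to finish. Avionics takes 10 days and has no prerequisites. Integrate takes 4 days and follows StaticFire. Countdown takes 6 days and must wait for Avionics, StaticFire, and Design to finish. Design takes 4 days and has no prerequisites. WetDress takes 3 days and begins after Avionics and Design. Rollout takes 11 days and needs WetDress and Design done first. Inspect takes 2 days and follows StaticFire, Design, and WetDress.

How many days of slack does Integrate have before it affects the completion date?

The longest chain is Avionics→StaticFire→Countdown = 10+10+6 = 26; overall finish 26 days.
Integrate finishes as early as 24 and must finish by 26.
So Integrate can slip 26 − 24 = 2 days.

2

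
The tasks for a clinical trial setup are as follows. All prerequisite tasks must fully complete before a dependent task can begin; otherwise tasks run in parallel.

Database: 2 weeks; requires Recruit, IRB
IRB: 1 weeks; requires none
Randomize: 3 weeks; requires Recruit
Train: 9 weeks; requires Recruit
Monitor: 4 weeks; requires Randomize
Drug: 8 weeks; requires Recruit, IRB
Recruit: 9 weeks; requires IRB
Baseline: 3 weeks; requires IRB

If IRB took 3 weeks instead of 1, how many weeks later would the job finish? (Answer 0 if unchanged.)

2

Actual critical path: IRB→Recruit→Train = 1+9+9 = 19 ⇒ 19 weeks.
IRB lies on that path, so at 3 weeks the path becomes 21 weeks.
That remains the longest chain; total 21 weeks.
Change in finish: 21 − 19 = +2 weeks.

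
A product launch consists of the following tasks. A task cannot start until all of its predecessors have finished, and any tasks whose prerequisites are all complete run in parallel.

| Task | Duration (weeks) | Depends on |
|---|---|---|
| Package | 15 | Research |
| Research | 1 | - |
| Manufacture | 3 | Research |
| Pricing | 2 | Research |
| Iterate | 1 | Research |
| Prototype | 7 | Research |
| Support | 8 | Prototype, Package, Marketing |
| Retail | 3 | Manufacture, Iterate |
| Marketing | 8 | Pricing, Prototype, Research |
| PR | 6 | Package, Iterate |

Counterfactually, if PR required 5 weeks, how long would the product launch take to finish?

24

Actual critical path: Research→Prototype→Marketing→Support = 1+7+8+8 = 24 ⇒ 24 weeks.
PR is off the critical path — its longest chain is 22 weeks, giving 2 of slack.
No other chain overtakes it, so the finish is 24 weeks.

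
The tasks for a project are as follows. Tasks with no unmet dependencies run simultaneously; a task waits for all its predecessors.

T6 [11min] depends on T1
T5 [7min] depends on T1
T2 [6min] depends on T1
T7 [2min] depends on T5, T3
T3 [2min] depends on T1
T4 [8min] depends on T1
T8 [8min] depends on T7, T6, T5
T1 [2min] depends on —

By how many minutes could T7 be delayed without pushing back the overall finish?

2

T1→T6→T8 = 2+11+8 = 21 sets the makespan at 21 minutes.
Longest path through T7: 19 minutes (earliest finish 11, latest finish 13).
Slack of T7 = 11 − 9 = 2 minutes.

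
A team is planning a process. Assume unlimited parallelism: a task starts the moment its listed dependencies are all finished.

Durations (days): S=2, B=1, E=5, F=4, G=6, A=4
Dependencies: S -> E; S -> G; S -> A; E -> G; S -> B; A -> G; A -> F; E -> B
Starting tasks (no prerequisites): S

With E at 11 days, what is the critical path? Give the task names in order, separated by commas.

Actual critical path: S→E→G = 2+5+6 = 13 ⇒ 13 days.
E is on the critical path; changing it to 11 makes that path 19 days.
No other chain overtakes it, so the finish is 19 days.

S, E, G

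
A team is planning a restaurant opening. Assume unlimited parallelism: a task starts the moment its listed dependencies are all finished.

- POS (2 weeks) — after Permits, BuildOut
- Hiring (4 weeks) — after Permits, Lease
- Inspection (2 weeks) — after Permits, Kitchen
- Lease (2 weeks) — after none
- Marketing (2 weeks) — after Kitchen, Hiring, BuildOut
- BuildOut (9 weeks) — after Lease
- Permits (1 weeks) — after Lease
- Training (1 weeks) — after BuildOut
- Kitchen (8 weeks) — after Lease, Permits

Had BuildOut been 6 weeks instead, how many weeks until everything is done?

Critical path before the change: Lease→BuildOut→POS = 2+9+2 = 13 giving 13 weeks.
BuildOut lies on that path, so at 6 weeks the path becomes 10 weeks.
Now Lease→Permits→Kitchen→Marketing = 2+1+8+2 = 13 is longest, so the finish becomes 13 weeks.

13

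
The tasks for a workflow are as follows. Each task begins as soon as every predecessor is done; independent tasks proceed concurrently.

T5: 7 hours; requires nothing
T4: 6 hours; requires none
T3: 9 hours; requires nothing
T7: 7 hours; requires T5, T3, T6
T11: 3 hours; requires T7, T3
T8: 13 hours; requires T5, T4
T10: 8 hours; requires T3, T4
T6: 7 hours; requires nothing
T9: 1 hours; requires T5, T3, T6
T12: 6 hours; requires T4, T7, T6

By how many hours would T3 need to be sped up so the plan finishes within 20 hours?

2

Current finish: 22 hours; target: 20.
T3 is on every critical path, so each hour cut from T3 cuts the finish by one (this holds down to a finish of 20).
Need 22 − 20 = 2 hours off T3 → T3 becomes 7 hours, finish becomes 20.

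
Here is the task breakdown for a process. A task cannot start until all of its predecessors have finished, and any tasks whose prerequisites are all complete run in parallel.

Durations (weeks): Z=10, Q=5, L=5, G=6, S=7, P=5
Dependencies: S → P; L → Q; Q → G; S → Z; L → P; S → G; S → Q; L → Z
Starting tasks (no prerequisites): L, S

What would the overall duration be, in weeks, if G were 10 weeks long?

Critical path before the change: S→Q→G = 7+5+6 = 18 giving 18 weeks.
Since G is critical, the +4 change carries straight to that chain (now 22 weeks).
No other chain overtakes it, so the finish is 22 weeks.

22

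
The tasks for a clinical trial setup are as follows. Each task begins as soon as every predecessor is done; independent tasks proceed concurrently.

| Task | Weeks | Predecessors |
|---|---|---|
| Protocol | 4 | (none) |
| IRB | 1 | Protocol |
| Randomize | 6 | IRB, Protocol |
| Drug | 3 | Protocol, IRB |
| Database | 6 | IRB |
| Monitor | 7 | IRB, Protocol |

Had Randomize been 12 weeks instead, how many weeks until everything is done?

17

As given, the longest chain is Protocol→IRB→Monitor = 4+1+7 = 12, so the finish is 12 weeks.
Randomize is off the critical path — its longest chain is 11 weeks, giving 1 of slack.
Now Protocol→IRB→Randomize = 4+1+12 = 17 is longest, so the finish becomes 17 weeks.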